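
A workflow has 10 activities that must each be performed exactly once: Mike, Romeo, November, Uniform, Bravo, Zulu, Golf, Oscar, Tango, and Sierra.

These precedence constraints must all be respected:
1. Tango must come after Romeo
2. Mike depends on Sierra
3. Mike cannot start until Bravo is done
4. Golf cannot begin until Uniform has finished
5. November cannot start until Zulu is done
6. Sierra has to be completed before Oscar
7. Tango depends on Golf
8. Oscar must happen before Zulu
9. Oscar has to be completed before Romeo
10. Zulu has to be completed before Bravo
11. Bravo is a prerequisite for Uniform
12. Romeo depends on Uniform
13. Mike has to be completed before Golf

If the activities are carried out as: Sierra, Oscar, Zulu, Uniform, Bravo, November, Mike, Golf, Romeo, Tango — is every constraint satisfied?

No

Here Bravo comes after Uniform.
That contradicts the constraint that Bravo must precede Uniform.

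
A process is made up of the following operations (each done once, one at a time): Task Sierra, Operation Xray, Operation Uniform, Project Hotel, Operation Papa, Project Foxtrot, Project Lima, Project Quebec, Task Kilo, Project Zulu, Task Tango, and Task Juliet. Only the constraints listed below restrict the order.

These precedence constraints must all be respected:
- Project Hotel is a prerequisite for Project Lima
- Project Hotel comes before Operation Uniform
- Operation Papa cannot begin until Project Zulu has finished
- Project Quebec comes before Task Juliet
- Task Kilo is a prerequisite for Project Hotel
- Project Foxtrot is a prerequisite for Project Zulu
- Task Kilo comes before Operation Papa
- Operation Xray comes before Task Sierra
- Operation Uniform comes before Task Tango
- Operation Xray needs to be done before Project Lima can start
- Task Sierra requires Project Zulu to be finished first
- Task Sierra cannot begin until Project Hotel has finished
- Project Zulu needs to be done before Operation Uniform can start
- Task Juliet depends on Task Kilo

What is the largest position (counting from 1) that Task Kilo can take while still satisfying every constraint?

The operations that are forced after Task Kilo, directly or by a chain of constraints, are Task Sierra, Operation Uniform, Project Hotel, Operation Papa, Project Lima, Task Tango, Task Juliet. That's 7 operations.
So at least 7 operations follow Task Kilo, putting Task Kilo no later than position 5. That position is achievable by scheduling everything else first.

5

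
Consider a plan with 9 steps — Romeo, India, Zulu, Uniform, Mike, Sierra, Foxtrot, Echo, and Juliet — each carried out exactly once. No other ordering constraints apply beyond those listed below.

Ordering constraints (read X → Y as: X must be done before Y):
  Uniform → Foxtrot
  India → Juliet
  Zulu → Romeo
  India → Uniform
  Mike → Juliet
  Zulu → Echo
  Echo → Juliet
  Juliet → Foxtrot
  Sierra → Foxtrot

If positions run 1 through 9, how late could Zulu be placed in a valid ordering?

Following every chain forward from Zulu, the steps that must come later are Romeo, Foxtrot, Echo, Juliet — 4 of them.
So at least 4 steps follow Zulu, putting Zulu no later than position 5. That position is achievable by scheduling everything else first.

5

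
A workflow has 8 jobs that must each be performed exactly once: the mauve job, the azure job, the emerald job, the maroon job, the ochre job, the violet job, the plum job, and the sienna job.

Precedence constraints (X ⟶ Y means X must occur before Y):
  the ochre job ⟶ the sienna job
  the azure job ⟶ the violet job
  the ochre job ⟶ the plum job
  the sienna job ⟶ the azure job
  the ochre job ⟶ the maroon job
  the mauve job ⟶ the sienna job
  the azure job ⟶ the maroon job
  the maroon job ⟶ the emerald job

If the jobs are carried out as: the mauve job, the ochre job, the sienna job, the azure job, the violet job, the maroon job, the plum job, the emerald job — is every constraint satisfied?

Yes

Checking each listed constraint against this order: for instance, the ochre job is in position 2 and the plum job in position 7, so that constraint holds — and the remaining constraints check out the same way.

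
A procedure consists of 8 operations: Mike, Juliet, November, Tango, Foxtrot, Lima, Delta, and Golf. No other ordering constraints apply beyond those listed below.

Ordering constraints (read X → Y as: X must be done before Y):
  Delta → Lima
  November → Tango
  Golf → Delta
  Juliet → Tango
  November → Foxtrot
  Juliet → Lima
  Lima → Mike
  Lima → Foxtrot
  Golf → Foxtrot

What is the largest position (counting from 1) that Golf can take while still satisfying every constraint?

The operations that are forced after Golf, directly or by a chain of constraints, are Mike, Foxtrot, Lima, Delta. That's 4 operations.
With 4 mandatory successors out of 8 operations total, the latest slot for Golf is 8−4 = 4, and it's reachable by doing all non-successors before Golf.

4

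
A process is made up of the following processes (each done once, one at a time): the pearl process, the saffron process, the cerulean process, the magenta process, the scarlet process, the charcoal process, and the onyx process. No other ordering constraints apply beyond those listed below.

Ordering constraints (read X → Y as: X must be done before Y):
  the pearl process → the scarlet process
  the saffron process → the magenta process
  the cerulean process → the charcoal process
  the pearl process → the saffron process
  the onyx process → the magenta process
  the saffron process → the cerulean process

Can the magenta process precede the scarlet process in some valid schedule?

Yes

Nothing in the constraints forces the scarlet process before the magenta process — there is no chain from the scarlet process to the magenta process.
That means at least one valid schedule has the magenta process before the scarlet process.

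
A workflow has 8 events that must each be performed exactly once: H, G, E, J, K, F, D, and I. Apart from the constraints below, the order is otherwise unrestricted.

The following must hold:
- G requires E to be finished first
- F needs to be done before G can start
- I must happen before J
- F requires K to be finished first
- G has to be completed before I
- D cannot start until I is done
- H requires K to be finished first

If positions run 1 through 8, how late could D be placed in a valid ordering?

8

No constraint forces any event after D, so it can be placed last, in position 8.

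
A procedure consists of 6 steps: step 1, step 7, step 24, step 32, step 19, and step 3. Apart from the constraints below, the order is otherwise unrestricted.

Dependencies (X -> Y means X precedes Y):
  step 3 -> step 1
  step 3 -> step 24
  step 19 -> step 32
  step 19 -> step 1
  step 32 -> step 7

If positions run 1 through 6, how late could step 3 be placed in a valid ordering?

The steps that are forced after step 3, directly or by a chain of constraints, are step 1, step 24. That's 2 steps.
With 2 mandatory successors out of 6 steps total, the latest slot for step 3 is 6−2 = 4, and it's reachable by doing all non-successors before step 3.

4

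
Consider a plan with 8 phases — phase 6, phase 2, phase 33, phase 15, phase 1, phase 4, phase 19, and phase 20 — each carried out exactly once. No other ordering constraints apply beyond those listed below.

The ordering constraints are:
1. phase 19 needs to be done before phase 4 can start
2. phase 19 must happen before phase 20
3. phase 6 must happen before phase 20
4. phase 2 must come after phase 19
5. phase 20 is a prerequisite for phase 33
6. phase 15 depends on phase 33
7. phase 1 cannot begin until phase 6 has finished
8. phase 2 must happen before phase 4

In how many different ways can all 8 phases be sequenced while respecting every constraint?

154

2 phases have no prerequisites (phase 6, phase 19), so any of them could come first.
Counting all ways to extend the partial order to a total order gives 154.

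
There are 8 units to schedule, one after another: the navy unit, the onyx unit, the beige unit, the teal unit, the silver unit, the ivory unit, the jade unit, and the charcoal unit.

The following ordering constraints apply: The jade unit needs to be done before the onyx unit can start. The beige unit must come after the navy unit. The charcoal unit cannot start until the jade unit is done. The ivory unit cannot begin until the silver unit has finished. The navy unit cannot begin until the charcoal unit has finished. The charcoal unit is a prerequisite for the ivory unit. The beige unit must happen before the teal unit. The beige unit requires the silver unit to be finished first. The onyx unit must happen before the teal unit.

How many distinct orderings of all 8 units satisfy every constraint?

2 units have no prerequisites (the silver unit, the jade unit), so any of them could come first.
Enumerating by repeatedly choosing an available unit (one whose prerequisites are all placed) gives 82 distinct complete orderings.

82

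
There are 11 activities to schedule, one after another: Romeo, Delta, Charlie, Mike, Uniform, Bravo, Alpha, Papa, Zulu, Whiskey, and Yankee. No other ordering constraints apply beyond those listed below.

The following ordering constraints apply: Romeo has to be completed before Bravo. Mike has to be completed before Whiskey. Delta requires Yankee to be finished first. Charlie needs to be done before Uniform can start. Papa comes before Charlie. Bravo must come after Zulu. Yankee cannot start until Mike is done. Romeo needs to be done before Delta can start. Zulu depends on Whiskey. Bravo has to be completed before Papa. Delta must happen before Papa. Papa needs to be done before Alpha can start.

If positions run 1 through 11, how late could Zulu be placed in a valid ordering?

6

Every activity that must follow Zulu has to come after it. Tracing all chains starting from Zulu, those activities are: Charlie, Uniform, Bravo, Alpha, Papa — 5 in total.
With 5 mandatory successors out of 11 activities total, the latest slot for Zulu is 11−5 = 6, and it's reachable by doing all non-successors before Zulu.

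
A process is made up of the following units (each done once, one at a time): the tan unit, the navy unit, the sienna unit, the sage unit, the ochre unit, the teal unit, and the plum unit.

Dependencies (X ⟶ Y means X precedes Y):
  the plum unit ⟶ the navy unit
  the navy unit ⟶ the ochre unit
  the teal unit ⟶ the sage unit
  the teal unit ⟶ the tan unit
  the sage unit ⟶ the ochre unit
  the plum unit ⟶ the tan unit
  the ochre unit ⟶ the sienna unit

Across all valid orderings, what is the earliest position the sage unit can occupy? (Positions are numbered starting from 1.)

The only unit forced before the sage unit (directly or transitively) is the teal unit.
With 1 mandatory predecessor, the earliest the sage unit can sit is position 1+1 = 2, and placing just that one first achieves it.

2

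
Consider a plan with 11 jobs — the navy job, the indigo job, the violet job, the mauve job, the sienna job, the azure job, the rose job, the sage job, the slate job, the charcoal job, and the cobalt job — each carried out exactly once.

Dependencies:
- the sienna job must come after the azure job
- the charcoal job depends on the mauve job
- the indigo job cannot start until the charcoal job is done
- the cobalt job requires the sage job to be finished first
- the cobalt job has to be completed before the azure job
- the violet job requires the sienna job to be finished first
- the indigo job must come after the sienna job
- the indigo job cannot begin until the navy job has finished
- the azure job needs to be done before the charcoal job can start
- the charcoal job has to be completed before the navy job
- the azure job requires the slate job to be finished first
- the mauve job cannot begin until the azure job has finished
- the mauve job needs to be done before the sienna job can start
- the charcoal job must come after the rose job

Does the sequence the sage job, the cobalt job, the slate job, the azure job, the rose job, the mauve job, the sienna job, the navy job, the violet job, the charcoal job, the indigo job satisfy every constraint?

No

In the proposed order, the navy job appears before the charcoal job.
That contradicts the constraint that the charcoal job must precede the navy job.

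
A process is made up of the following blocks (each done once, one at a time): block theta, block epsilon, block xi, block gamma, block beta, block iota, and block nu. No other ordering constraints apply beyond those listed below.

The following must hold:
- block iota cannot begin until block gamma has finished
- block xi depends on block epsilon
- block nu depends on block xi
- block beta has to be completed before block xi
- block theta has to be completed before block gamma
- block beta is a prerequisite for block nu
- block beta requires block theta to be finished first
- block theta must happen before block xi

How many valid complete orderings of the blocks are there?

40

The blocks with no prerequisites are block theta, block epsilon; any of them can be placed first.
Counting all ways to extend the partial order to a total order gives 40.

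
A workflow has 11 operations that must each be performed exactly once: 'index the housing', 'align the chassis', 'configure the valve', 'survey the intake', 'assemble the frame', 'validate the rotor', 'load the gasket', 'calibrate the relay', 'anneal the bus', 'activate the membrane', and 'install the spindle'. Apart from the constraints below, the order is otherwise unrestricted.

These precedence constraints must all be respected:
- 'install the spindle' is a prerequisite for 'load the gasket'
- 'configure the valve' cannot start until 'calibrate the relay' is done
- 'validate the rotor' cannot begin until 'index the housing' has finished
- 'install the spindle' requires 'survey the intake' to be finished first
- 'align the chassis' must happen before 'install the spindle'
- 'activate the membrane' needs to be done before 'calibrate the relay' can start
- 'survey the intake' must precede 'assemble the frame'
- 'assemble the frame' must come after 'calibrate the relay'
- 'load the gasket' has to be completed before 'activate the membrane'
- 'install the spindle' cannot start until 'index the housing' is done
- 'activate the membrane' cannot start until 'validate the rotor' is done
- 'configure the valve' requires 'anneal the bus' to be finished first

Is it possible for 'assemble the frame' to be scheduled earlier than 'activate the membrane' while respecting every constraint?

No

There is a dependency chain 'activate the membrane' → 'calibrate the relay' → 'assemble the frame', so 'assemble the frame' always comes after 'activate the membrane'.
Hence 'assemble the frame' can never be scheduled before 'activate the membrane'.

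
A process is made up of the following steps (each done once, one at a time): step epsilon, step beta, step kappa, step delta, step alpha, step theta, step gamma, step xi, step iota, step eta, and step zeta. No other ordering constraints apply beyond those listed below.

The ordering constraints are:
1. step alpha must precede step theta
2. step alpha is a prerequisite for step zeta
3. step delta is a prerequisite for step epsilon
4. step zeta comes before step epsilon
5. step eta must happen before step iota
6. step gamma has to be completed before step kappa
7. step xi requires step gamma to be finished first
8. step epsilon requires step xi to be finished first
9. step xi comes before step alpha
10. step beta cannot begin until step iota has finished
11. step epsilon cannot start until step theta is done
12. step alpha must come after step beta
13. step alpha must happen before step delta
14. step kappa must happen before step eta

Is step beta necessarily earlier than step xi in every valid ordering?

No chain of constraints connects step beta to step xi in either direction.
So step beta can come before step xi or after — it is not forced.

No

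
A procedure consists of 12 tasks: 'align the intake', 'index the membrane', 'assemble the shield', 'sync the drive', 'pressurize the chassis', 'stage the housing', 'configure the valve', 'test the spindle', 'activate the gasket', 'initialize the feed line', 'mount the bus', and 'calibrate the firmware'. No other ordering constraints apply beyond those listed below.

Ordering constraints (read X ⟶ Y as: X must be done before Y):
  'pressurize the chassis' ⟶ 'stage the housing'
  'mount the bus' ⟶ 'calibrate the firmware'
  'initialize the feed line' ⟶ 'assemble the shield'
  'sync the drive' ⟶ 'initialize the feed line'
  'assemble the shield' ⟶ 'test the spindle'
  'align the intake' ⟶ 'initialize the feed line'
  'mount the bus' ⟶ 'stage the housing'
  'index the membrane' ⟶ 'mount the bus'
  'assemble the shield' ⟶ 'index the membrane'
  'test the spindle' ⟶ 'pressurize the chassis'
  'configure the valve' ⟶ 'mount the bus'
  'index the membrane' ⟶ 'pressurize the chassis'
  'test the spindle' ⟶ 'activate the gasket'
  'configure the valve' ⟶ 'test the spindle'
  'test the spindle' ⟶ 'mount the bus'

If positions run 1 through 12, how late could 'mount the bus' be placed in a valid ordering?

10

The tasks that are forced after 'mount the bus', directly or by a chain of constraints, are 'stage the housing', 'calibrate the firmware'. That's 2 tasks.
So at least 2 tasks follow 'mount the bus', putting 'mount the bus' no later than position 10. That position is achievable by scheduling everything else first.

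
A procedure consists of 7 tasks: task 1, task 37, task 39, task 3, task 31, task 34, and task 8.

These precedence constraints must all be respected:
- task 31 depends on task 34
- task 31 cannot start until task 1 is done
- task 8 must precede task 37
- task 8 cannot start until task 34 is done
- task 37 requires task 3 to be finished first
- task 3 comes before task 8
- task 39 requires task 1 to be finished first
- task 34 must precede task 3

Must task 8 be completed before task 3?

There is a chain task 3 → task 8, which puts task 3 before task 8.
So task 8 never precedes task 3.

No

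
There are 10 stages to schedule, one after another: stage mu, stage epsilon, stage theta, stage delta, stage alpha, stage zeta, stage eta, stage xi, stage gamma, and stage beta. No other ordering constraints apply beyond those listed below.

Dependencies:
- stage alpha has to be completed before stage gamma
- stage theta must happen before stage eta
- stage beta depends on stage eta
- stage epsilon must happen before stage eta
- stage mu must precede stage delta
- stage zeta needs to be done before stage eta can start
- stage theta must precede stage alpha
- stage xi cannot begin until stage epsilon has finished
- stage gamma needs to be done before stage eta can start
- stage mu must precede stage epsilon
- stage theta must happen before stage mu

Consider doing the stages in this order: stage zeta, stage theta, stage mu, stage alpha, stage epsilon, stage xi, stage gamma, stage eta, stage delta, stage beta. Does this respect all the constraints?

Yes

Every stated constraint is respected: stage zeta sits at position 1, ahead of stage eta at position 8, and each of the other listed pairs likewise has the predecessor earlier in the sequence.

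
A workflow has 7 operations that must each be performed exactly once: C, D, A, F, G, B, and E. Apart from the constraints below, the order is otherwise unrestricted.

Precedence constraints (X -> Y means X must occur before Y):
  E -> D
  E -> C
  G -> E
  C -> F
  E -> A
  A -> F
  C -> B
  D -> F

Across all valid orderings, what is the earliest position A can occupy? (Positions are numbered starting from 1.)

3

Working backwards through the constraints from A, its full set of required predecessors is G, E — 2 of them.
So at minimum 2 operations come before A, putting A no earlier than position 3. That position is achievable by scheduling exactly those predecessors first.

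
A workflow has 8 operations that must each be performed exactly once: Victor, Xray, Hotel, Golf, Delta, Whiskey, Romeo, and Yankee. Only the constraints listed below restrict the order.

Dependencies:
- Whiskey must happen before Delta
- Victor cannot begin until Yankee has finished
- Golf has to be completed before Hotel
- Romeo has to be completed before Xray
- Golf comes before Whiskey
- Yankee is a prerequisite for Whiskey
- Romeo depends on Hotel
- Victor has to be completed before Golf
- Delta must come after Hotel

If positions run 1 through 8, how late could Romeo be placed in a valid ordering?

Following the constraints forward from Romeo, its only required successor is Xray.
So at least 1 operation follows Romeo, putting Romeo no later than position 7. That position is achievable by scheduling everything else first.

7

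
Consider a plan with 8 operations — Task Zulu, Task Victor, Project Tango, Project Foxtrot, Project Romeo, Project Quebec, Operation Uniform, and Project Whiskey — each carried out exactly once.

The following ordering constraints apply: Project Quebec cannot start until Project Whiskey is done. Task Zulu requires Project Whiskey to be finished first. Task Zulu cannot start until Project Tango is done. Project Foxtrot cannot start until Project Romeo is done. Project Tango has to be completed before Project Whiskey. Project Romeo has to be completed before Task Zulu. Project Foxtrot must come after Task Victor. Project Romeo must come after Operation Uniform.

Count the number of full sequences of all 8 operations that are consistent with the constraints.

The operations with no prerequisites are Task Victor, Project Tango, Operation Uniform; any of them can be placed first.
Counting all ways to extend the partial order to a total order gives 298.

298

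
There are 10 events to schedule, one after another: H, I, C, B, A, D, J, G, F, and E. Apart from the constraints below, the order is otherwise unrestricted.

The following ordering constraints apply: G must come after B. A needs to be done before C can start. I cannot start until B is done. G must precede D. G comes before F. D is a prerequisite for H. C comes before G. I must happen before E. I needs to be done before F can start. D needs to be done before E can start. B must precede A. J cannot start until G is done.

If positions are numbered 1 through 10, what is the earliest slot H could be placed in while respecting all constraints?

Working backwards through the constraints from H, its full set of required predecessors is C, B, A, D, G — 5 of them.
So at minimum 5 events come before H, putting H no earlier than position 6. That position is achievable by scheduling exactly those predecessors first.

6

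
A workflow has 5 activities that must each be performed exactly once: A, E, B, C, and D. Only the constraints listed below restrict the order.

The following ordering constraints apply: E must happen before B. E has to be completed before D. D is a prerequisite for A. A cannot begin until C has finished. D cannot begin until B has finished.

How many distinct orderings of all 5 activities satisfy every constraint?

2 activities have no prerequisites (E, C), so any of them could come first.
Systematically extending each partial ordering one activity at a time and counting, there are 4 complete orderings.

4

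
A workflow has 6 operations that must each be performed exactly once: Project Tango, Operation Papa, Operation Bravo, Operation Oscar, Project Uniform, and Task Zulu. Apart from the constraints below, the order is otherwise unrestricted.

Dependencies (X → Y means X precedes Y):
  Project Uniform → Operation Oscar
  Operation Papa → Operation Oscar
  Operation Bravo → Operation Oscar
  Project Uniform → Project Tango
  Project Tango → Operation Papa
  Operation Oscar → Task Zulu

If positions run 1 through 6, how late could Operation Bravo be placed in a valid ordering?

The operations that are forced after Operation Bravo, directly or by a chain of constraints, are Operation Oscar, Task Zulu. That's 2 operations.
With 2 mandatory successors out of 6 operations total, the latest slot for Operation Bravo is 6−2 = 4, and it's reachable by doing all non-successors before Operation Bravo.

4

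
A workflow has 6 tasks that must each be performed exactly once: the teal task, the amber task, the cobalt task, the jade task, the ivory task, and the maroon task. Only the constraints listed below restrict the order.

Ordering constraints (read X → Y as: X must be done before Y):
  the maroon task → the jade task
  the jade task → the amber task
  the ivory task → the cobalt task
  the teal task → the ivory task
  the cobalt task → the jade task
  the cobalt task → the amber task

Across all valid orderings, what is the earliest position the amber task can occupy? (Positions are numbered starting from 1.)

Working backwards through the constraints from the amber task, its full set of required predecessors is the teal task, the cobalt task, the jade task, the ivory task, the maroon task — 5 of them.
With 5 mandatory predecessors, the earliest the amber task can sit is position 5+1 = 6, and placing just those 5 first achieves it.

6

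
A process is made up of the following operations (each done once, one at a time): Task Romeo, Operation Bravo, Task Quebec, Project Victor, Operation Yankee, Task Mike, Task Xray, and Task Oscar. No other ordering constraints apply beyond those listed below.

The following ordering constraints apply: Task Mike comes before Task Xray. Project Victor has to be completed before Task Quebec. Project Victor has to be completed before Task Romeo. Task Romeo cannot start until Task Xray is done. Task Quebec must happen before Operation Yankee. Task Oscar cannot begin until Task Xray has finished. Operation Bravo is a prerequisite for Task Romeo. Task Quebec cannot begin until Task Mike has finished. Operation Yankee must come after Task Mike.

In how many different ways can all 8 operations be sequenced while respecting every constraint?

314

The operations with no prerequisites are Operation Bravo, Project Victor, Task Mike; any of them can be placed first.
Enumerating by repeatedly choosing an available operation (one whose prerequisites are all placed) gives 314 distinct complete orderings.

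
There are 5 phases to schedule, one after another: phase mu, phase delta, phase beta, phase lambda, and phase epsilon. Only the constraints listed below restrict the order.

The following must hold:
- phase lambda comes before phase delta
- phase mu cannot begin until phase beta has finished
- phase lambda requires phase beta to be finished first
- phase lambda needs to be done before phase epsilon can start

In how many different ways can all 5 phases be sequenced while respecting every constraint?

Phase beta is the only phase with nothing required before it, so every ordering starts there.
Enumerating by repeatedly choosing an available phase (one whose prerequisites are all placed) gives 8 distinct complete orderings.

8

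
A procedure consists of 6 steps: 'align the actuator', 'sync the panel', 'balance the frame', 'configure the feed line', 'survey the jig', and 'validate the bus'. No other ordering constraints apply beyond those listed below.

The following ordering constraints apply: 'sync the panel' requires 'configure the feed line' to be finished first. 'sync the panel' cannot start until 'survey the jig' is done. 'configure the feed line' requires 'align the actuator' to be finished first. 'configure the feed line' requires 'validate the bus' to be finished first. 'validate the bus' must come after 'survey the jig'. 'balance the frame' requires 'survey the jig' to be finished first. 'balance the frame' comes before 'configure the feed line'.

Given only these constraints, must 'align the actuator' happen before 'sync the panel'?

Yes

Chaining the stated constraints: 'align the actuator' → 'configure the feed line' → 'sync the panel'.
Hence 'align the actuator' necessarily comes before 'sync the panel'.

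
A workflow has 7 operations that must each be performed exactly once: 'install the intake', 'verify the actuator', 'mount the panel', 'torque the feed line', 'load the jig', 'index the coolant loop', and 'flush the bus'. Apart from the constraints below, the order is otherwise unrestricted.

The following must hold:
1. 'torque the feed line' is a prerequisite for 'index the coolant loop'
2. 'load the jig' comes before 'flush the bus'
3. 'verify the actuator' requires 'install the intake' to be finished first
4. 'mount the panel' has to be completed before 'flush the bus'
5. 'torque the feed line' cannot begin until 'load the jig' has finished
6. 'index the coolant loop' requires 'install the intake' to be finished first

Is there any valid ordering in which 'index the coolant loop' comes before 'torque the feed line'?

No

Following 'torque the feed line' → 'index the coolant loop', 'torque the feed line' must precede 'index the coolant loop' in every valid ordering.
Hence 'index the coolant loop' can never be scheduled before 'torque the feed line'.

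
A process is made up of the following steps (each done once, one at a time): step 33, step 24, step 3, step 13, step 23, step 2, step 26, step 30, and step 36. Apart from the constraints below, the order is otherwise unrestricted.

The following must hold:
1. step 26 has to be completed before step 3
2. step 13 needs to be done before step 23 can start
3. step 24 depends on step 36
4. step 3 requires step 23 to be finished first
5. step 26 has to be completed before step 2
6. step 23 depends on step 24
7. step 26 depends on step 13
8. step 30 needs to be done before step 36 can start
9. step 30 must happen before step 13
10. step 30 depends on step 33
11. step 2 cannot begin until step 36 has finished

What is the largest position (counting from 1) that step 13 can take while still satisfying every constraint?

5

Following every chain forward from step 13, the steps that must come later are step 3, step 23, step 2, step 26 — 4 of them.
So at least 4 steps follow step 13, putting step 13 no later than position 5. That position is achievable by scheduling everything else first.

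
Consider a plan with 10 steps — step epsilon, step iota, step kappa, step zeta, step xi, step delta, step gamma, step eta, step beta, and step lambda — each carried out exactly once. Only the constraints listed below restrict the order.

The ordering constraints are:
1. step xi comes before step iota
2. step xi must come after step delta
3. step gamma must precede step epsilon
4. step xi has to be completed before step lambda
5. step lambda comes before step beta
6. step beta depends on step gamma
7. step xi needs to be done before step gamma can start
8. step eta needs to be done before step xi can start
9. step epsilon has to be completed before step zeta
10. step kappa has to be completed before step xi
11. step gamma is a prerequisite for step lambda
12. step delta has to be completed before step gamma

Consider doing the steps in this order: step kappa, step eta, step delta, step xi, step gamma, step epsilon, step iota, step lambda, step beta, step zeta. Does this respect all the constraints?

Yes

Going through the constraints one by one, each required predecessor appears earlier in the sequence than its dependent — e.g. step xi (position 4) is before step lambda (position 8), as required.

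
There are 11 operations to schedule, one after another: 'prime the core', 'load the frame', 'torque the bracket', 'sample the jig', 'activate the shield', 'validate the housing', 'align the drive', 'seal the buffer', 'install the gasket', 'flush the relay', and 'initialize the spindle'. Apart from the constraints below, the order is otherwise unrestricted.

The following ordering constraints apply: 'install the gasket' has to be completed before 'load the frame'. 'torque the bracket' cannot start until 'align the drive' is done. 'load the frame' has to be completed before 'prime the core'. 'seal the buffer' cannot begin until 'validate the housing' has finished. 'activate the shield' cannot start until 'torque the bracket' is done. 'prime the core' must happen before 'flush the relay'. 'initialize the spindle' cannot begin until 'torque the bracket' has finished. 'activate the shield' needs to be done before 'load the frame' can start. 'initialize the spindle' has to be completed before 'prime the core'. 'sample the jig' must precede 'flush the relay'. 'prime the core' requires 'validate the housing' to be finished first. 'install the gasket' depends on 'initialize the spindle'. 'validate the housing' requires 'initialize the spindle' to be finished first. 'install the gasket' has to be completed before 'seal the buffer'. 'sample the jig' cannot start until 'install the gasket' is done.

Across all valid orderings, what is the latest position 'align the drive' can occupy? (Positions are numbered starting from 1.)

Every operation that must follow 'align the drive' has to come after it. Tracing all chains starting from 'align the drive', those operations are: 'prime the core', 'load the frame', 'torque the bracket', 'sample the jig', 'activate the shield', 'validate the housing', 'seal the buffer', 'install the gasket', 'flush the relay', 'initialize the spindle' — 10 in total.
So at least 10 operations follow 'align the drive', putting 'align the drive' no later than position 1. That position is achievable by scheduling everything else first.

1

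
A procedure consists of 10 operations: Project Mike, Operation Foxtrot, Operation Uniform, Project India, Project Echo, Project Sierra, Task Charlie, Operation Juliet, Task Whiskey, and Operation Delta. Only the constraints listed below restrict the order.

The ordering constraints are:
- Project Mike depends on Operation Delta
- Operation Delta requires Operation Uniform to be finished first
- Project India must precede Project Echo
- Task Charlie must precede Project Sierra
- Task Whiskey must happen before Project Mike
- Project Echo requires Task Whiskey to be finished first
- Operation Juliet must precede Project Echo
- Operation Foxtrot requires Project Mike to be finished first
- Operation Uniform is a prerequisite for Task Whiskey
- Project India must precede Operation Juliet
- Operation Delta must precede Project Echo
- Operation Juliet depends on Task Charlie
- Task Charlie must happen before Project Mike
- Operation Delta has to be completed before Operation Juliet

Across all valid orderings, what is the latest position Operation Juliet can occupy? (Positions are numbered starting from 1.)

The only operation forced after Operation Juliet (directly or by a chain) is Project Echo.
So at least 1 operation follows Operation Juliet, putting Operation Juliet no later than position 9. That position is achievable by scheduling everything else first.

9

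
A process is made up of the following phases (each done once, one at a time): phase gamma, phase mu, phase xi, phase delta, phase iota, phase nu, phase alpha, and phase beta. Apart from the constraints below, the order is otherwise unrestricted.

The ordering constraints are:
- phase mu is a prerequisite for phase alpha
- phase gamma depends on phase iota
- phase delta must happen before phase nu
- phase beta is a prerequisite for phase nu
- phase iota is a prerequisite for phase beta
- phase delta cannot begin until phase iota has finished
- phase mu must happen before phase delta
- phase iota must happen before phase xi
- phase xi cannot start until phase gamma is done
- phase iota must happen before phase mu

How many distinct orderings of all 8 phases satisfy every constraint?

Only phase iota has no prerequisites, so it must go first.
Counting all ways to extend the partial order to a total order gives 231.

231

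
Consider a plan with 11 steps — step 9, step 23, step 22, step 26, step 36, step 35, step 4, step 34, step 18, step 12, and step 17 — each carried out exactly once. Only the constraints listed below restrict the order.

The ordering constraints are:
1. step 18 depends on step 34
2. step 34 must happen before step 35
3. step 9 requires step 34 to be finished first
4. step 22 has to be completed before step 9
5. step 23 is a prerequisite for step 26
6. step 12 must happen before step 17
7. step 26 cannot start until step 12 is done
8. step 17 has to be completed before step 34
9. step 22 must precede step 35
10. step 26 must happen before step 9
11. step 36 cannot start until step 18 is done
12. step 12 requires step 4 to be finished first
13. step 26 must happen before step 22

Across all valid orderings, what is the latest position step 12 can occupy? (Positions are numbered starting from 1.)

3

Following every chain forward from step 12, the steps that must come later are step 9, step 22, step 26, step 36, step 35, step 34, step 18, step 17 — 8 of them.
So at least 8 steps follow step 12, putting step 12 no later than position 3. That position is achievable by scheduling everything else first.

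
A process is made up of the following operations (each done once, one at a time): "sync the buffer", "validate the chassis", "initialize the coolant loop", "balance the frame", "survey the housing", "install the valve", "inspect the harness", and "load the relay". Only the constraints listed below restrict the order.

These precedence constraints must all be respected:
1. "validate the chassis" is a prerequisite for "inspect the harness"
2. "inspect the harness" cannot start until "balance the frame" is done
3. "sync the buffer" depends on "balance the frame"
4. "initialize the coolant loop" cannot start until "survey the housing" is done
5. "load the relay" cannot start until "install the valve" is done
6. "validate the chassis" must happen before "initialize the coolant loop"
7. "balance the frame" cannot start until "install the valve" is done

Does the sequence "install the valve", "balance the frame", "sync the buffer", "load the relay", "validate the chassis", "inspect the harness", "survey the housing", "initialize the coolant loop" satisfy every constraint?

Going through the constraints one by one, each required predecessor appears earlier in the sequence than its dependent — e.g. "balance the frame" (position 2) is before "inspect the harness" (position 6), as required.

Yes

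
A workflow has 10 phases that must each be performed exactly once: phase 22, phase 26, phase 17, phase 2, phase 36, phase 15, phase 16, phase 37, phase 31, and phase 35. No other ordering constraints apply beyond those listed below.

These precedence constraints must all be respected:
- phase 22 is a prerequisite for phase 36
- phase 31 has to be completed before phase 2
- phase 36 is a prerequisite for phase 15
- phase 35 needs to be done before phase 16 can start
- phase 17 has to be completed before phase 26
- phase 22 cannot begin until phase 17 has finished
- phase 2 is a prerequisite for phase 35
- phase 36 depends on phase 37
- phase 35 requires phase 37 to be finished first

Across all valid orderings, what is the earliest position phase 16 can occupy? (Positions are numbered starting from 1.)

The phases that are forced before phase 16, directly or transitively, are phase 2, phase 37, phase 31, phase 35. That's 4 phases.
With 4 mandatory predecessors, the earliest phase 16 can sit is position 4+1 = 5, and placing just those 4 first achieves it.

5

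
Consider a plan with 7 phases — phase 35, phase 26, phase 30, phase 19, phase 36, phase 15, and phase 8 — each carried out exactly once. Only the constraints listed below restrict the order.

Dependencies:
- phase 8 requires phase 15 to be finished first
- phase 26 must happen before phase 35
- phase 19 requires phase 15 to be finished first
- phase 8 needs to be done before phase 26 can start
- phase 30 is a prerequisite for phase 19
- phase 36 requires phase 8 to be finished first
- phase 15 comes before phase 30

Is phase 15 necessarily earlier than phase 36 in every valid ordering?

Chaining the stated constraints: phase 15 → phase 8 → phase 36.
Hence phase 15 necessarily comes before phase 36.

Yes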